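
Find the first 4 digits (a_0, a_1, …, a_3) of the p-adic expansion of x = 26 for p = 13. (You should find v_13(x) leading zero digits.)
(a_0, …, a_3) = (0, 2, 0, 0)

v_13(26) = 1, so a_0 = ... = a_0 = 0. Factor out: x = 13^1 · u with u = 2 a unit in ℤ_13. Expand u iteratively via a_{v+i} = u_i mod 13, u_{i+1} = (u_i − a_{v+i})/13:
  u_0 = 2;  a_1 = 2;  u_1 = (u_0 − 2)/13 = 0
  u_1 = 0;  a_2 = 0;  u_2 = (u_1 − 0)/13 = 0
  u_2 = 0;  a_3 = 0;  u_3 = (u_2 − 0)/13 = 0
Digits: (0, 2, 0, 0).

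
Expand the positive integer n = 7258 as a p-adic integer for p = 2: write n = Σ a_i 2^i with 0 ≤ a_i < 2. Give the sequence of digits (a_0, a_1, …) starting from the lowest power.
(a_0, a_1, …) = (0, 1, 0, 1, 1, 0, 1, 0, 0, 0, 1, 1, 1)

Repeated division by 2 gives the digits low-to-high: 7258 = 1·2^1 + 1·2^3 + 1·2^4 + 1·2^6 + 1·2^10 + 1·2^11 + 1·2^12. Digit sequence: (0, 1, 0, 1, 1, 0, 1, 0, 0, 0, 1, 1, 1).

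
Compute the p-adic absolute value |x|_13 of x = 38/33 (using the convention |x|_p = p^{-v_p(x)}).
|38/33|_13 = 1

Step 1 — compute v_13(x) by factoring powers of 13 out of the numerator and denominator: v_13(38/33) = 0. Step 2 — apply |x|_p = p^{-v_p(x)} = 13^{0} = 1.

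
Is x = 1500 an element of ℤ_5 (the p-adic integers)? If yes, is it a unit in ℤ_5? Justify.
x ∈ ℤ_5 but not a unit; v_5(x) = 3 > 0

ℤ_5 = {x ∈ ℚ_5 : v_5(x) ≥ 0} and ℤ_5^× = {x ∈ ℤ_5 : v_5(x) = 0}. Here v_5(1500) = v_5(num) − v_5(den) = 3; compare against these criteria.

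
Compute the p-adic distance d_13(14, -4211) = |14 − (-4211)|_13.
d_13(14, -4211) = 1/169

Step 1 — x − y = 14 − (-4211) = 4225. Step 2 — v_13(4225) = 2 (factor: 4225 = (13^2 · 25); the sign does not affect v_p). Step 3 — |x − y|_13 = 13^{-2} = 1/169.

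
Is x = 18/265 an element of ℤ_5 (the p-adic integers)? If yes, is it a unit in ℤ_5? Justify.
x ∉ ℤ_5 (v_5(x) = -1 < 0)

ℤ_5 = {x ∈ ℚ_5 : v_5(x) ≥ 0} and ℤ_5^× = {x ∈ ℤ_5 : v_5(x) = 0}. Here v_5(18/265) = v_5(num) − v_5(den) = -1; compare against these criteria.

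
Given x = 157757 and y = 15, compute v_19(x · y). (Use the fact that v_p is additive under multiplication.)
v_19(2366355) = 3

v_p(x) = 3 (factor: 157757 = 19^3 · 23); v_p(y) = 0 (factor: 15 = 19^0 · 15). Additivity: v_p(xy) = v_p(x) + v_p(y) = 3 + 0 = 3. (Direct check: xy = 2366355 = 19^3 · (345).)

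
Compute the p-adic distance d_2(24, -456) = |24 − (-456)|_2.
d_2(24, -456) = 1/32

Step 1 — x − y = 24 − (-456) = 480. Step 2 — v_2(480) = 5 (factor: 480 = (2^5 · 15); the sign does not affect v_p). Step 3 — |x − y|_2 = 2^{-5} = 1/32.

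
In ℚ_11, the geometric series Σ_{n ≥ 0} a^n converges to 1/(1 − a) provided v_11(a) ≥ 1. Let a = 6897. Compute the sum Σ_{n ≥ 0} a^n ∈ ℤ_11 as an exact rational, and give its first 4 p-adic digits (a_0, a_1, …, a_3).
Σ a^n = 1/(1 − a) = -1/6896;  first 4 digits = (1, 0, 2, 5)

v_11(a) = 2 ≥ 1, so the series converges in ℤ_11 to 1/(1 − a) = 1/(1 − 6897) = -1/6896. Expand this rational in ℤ_11: compute digits iteratively via d_i = x_i mod 11, x_{i+1} = (x_i − d_i)/11. The first 4 digits are (1, 0, 2, 5).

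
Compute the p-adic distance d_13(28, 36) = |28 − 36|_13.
d_13(28, 36) = 1

Step 1 — x − y = 28 − 36 = -8. Step 2 — v_13(-8) = 0 (factor: -8 = −(13^0 · 8); the sign does not affect v_p). Step 3 — |x − y|_13 = 13^{0} = 1.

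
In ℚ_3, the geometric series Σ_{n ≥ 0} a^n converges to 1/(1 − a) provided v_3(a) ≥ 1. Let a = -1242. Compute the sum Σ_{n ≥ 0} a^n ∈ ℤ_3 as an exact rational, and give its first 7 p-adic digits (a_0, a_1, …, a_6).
Σ a^n = 1/(1 − a) = 1/1243;  first 7 digits = (1, 0, 0, 2, 2, 0, 2)

v_3(a) = 3 ≥ 1, so the series converges in ℤ_3 to 1/(1 − a) = 1/(1 − (-1242)) = 1/1243. Expand this rational in ℤ_3: compute digits iteratively via d_i = x_i mod 3, x_{i+1} = (x_i − d_i)/3. The first 7 digits are (1, 0, 0, 2, 2, 0, 2).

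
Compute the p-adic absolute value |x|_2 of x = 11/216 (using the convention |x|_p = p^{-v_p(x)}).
|11/216|_2 = 8

Step 1 — compute v_2(x) by factoring powers of 2 out of the numerator and denominator: v_2(11/216) = -3. Step 2 — apply |x|_p = p^{-v_p(x)} = 2^{3} = 8.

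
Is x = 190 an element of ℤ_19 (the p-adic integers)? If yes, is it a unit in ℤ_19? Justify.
x ∈ ℤ_19 but not a unit; v_19(x) = 1 > 0

ℤ_19 = {x ∈ ℚ_19 : v_19(x) ≥ 0} and ℤ_19^× = {x ∈ ℤ_19 : v_19(x) = 0}. Here v_19(190) = v_19(num) − v_19(den) = 1; compare against these criteria.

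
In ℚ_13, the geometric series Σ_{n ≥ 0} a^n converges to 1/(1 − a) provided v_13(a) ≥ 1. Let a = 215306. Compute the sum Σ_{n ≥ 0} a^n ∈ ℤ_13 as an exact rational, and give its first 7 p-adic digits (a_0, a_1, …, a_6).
Σ a^n = 1/(1 − a) = -1/215305;  first 7 digits = (1, 0, 0, 7, 7, 0, 10)

v_13(a) = 3 ≥ 1, so the series converges in ℤ_13 to 1/(1 − a) = 1/(1 − 215306) = -1/215305. Expand this rational in ℤ_13: compute digits iteratively via d_i = x_i mod 13, x_{i+1} = (x_i − d_i)/13. The first 7 digits are (1, 0, 0, 7, 7, 0, 10).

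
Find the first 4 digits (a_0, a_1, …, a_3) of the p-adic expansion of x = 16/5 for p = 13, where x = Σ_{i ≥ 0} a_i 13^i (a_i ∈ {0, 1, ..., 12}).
(a_0, …, a_3) = (11, 2, 5, 10)

v_13(16/5) = 0 (numerator and denominator both coprime to 13), so x ∈ ℤ_13^×. Compute digits iteratively via a_i = x_i mod 13, x_{i+1} = (x_i − a_i)/13, with x_0 = x:
  x_0 = 16/5;  a_0 = 11;  x_1 = (x_0 − 11)/13 = -3/5
  x_1 = -3/5;  a_1 = 2;  x_2 = (x_1 − 2)/13 = -1/5
  x_2 = -1/5;  a_2 = 5;  x_3 = (x_2 − 5)/13 = -2/5
  x_3 = -2/5;  a_3 = 10;  x_4 = (x_3 − 10)/13 = -4/5
Digits: (11, 2, 5, 10).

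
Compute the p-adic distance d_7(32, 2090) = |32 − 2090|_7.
d_7(32, 2090) = 1/343

Step 1 — x − y = 32 − 2090 = -2058. Step 2 — v_7(-2058) = 3 (factor: -2058 = −(7^3 · 6); the sign does not affect v_p). Step 3 — |x − y|_7 = 7^{-3} = 1/343.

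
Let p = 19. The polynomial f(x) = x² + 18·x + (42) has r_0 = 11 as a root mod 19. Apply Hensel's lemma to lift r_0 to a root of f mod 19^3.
r_2 = 3260 (mod 6859)

Hensel: r_{i+1} = r_i − f(r_i)·(f′(r_i))^{-1} mod 19^{i+2}, f′(x) = 2x + 18. Iterate:
  r_0 = 11 (mod 19)
  r_1 = 11 (mod 361)
  r_2 = 3260 (mod 6859)
Final: r = 3260 satisfies f(r) ≡ 0 mod 19^3.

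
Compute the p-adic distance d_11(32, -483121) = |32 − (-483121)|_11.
d_11(32, -483121) = 1/161051

Step 1 — x − y = 32 − (-483121) = 483153. Step 2 — v_11(483153) = 5 (factor: 483153 = (11^5 · 3); the sign does not affect v_p). Step 3 — |x − y|_11 = 11^{-5} = 1/161051.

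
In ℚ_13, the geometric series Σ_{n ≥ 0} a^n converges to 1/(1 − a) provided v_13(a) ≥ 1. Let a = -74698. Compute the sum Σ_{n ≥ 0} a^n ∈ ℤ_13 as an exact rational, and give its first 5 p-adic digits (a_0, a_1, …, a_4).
Σ a^n = 1/(1 − a) = 1/74699;  first 5 digits = (1, 0, 0, 5, 10)

v_13(a) = 3 ≥ 1, so the series converges in ℤ_13 to 1/(1 − a) = 1/(1 − (-74698)) = 1/74699. Expand this rational in ℤ_13: compute digits iteratively via d_i = x_i mod 13, x_{i+1} = (x_i − d_i)/13. The first 5 digits are (1, 0, 0, 5, 10).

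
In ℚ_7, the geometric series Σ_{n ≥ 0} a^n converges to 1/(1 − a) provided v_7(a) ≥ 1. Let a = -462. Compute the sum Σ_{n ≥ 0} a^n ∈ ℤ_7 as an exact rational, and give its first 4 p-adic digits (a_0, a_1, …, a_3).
Σ a^n = 1/(1 − a) = 1/463;  first 4 digits = (1, 4, 6, 5)

v_7(a) = 1 ≥ 1, so the series converges in ℤ_7 to 1/(1 − a) = 1/(1 − (-462)) = 1/463. Expand this rational in ℤ_7: compute digits iteratively via d_i = x_i mod 7, x_{i+1} = (x_i − d_i)/7. The first 4 digits are (1, 4, 6, 5).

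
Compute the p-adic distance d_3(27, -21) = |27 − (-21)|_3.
d_3(27, -21) = 1/3

Step 1 — x − y = 27 − (-21) = 48. Step 2 — v_3(48) = 1 (factor: 48 = (3^1 · 16); the sign does not affect v_p). Step 3 — |x − y|_3 = 3^{-1} = 1/3.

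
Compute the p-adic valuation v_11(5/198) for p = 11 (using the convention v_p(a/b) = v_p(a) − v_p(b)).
v_11(5/198) = -1

Factor powers of 11 from the numerator and denominator of the reduced fraction: 5 = 11^0 · 5 and 198 = 11^1 · 18. Apply v_p(a/b) = v_p(a) − v_p(b): v_11(5/198) = 0 − 1 = -1.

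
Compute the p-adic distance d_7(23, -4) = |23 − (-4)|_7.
d_7(23, -4) = 1

Step 1 — x − y = 23 − (-4) = 27. Step 2 — v_7(27) = 0 (factor: 27 = (7^0 · 27); the sign does not affect v_p). Step 3 — |x − y|_7 = 7^{0} = 1.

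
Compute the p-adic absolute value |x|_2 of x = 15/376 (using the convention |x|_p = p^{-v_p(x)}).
|15/376|_2 = 8

Step 1 — compute v_2(x) by factoring powers of 2 out of the numerator and denominator: v_2(15/376) = -3. Step 2 — apply |x|_p = p^{-v_p(x)} = 2^{3} = 8.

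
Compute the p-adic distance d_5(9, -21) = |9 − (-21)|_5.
d_5(9, -21) = 1/5

Step 1 — x − y = 9 − (-21) = 30. Step 2 — v_5(30) = 1 (factor: 30 = (5^1 · 6); the sign does not affect v_p). Step 3 — |x − y|_5 = 5^{-1} = 1/5.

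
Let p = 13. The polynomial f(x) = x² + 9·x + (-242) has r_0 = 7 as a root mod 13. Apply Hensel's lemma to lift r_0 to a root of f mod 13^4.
r_3 = 5259 (mod 28561)

Hensel: r_{i+1} = r_i − f(r_i)·(f′(r_i))^{-1} mod 13^{i+2}, f′(x) = 2x + 9. Iterate:
  r_0 = 7 (mod 13)
  r_1 = 20 (mod 169)
  r_2 = 865 (mod 2197)
  r_3 = 5259 (mod 28561)
Final: r = 5259 satisfies f(r) ≡ 0 mod 13^4.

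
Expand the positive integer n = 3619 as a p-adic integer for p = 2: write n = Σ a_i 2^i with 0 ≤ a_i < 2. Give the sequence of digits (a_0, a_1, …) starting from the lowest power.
(a_0, a_1, …) = (1, 1, 0, 0, 0, 1, 0, 0, 0, 1, 1, 1)

Repeated division by 2 gives the digits low-to-high: 3619 = 1 + 1·2^1 + 1·2^5 + 1·2^9 + 1·2^10 + 1·2^11. Digit sequence: (1, 1, 0, 0, 0, 1, 0, 0, 0, 1, 1, 1).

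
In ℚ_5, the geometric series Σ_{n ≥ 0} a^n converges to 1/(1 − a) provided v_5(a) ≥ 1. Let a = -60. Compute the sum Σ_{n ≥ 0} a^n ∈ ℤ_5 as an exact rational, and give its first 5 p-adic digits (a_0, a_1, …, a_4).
Σ a^n = 1/(1 − a) = 1/61;  first 5 digits = (1, 3, 1, 0, 1)

v_5(a) = 1 ≥ 1, so the series converges in ℤ_5 to 1/(1 − a) = 1/(1 − (-60)) = 1/61. Expand this rational in ℤ_5: compute digits iteratively via d_i = x_i mod 5, x_{i+1} = (x_i − d_i)/5. The first 5 digits are (1, 3, 1, 0, 1).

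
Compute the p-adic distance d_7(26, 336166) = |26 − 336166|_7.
d_7(26, 336166) = 1/16807

Step 1 — x − y = 26 − 336166 = -336140. Step 2 — v_7(-336140) = 5 (factor: -336140 = −(7^5 · 20); the sign does not affect v_p). Step 3 — |x − y|_7 = 7^{-5} = 1/16807.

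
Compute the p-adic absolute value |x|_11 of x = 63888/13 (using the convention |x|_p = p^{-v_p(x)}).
|63888/13|_11 = 1/1331

Step 1 — compute v_11(x) by factoring powers of 11 out of the numerator and denominator: v_11(63888/13) = 3. Step 2 — apply |x|_p = p^{-v_p(x)} = 11^{-3} = 1/1331.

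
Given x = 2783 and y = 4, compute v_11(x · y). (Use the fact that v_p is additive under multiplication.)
v_11(11132) = 2

v_p(x) = 2 (factor: 2783 = 11^2 · 23); v_p(y) = 0 (factor: 4 = 11^0 · 4). Additivity: v_p(xy) = v_p(x) + v_p(y) = 2 + 0 = 2. (Direct check: xy = 11132 = 11^2 · (92).)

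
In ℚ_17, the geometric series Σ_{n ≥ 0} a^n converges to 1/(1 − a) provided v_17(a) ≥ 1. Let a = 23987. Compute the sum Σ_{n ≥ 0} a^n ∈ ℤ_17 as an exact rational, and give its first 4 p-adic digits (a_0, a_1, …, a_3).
Σ a^n = 1/(1 − a) = -1/23986;  first 4 digits = (1, 0, 15, 4)

v_17(a) = 2 ≥ 1, so the series converges in ℤ_17 to 1/(1 − a) = 1/(1 − 23987) = -1/23986. Expand this rational in ℤ_17: compute digits iteratively via d_i = x_i mod 17, x_{i+1} = (x_i − d_i)/17. The first 4 digits are (1, 0, 15, 4).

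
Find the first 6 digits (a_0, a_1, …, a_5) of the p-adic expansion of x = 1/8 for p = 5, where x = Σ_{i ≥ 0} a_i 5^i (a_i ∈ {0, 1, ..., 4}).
(a_0, …, a_5) = (2, 4, 1, 4, 1, 4)

v_5(1/8) = 0 (numerator and denominator both coprime to 5), so x ∈ ℤ_5^×. Compute digits iteratively via a_i = x_i mod 5, x_{i+1} = (x_i − a_i)/5, with x_0 = x:
  x_0 = 1/8;  a_0 = 2;  x_1 = (x_0 − 2)/5 = -3/8
  x_1 = -3/8;  a_1 = 4;  x_2 = (x_1 − 4)/5 = -7/8
  x_2 = -7/8;  a_2 = 1;  x_3 = (x_2 − 1)/5 = -3/8
  x_3 = -3/8;  a_3 = 4;  x_4 = (x_3 − 4)/5 = -7/8
  x_4 = -7/8;  a_4 = 1;  x_5 = (x_4 − 1)/5 = -3/8
  x_5 = -3/8;  a_5 = 4;  x_6 = (x_5 − 4)/5 = -7/8
Digits: (2, 4, 1, 4, 1, 4).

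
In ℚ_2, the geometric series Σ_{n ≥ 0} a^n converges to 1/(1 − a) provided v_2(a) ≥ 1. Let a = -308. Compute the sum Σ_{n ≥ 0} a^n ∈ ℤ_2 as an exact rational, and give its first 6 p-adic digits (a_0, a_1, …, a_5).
Σ a^n = 1/(1 − a) = 1/309;  first 6 digits = (1, 0, 1, 1, 1, 0)

v_2(a) = 2 ≥ 1, so the series converges in ℤ_2 to 1/(1 − a) = 1/(1 − (-308)) = 1/309. Expand this rational in ℤ_2: compute digits iteratively via d_i = x_i mod 2, x_{i+1} = (x_i − d_i)/2. The first 6 digits are (1, 0, 1, 1, 1, 0).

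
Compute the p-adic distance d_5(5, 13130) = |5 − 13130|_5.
d_5(5, 13130) = 1/625

Step 1 — x − y = 5 − 13130 = -13125. Step 2 — v_5(-13125) = 4 (factor: -13125 = −(5^4 · 21); the sign does not affect v_p). Step 3 — |x − y|_5 = 5^{-4} = 1/625.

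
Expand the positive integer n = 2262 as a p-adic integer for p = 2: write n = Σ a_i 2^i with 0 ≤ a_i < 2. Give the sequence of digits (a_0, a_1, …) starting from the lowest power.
(a_0, a_1, …) = (0, 1, 1, 0, 1, 0, 1, 1, 0, 0, 0, 1)

Repeated division by 2 gives the digits low-to-high: 2262 = 1·2^1 + 1·2^2 + 1·2^4 + 1·2^6 + 1·2^7 + 1·2^11. Digit sequence: (0, 1, 1, 0, 1, 0, 1, 1, 0, 0, 0, 1).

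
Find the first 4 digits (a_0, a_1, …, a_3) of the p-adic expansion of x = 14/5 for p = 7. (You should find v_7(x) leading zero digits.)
(a_0, …, a_3) = (0, 6, 2, 1)

v_7(14/5) = 1, so a_0 = ... = a_0 = 0. Factor out: x = 7^1 · u with u = 2/5 a unit in ℤ_7. Expand u iteratively via a_{v+i} = u_i mod 7, u_{i+1} = (u_i − a_{v+i})/7:
  u_0 = 2/5;  a_1 = 6;  u_1 = (u_0 − 6)/7 = -4/5
  u_1 = -4/5;  a_2 = 2;  u_2 = (u_1 − 2)/7 = -2/5
  u_2 = -2/5;  a_3 = 1;  u_3 = (u_2 − 1)/7 = -1/5
Digits: (0, 6, 2, 1).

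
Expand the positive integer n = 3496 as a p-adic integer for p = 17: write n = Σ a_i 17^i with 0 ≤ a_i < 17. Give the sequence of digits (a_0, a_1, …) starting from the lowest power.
(a_0, a_1, …) = (11, 1, 12)

Repeated division by 17 gives the digits low-to-high: 3496 = 11 + 1·17^1 + 12·17^2. Digit sequence: (11, 1, 12).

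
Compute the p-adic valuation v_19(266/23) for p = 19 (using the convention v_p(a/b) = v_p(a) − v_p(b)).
v_19(266/23) = 1

Factor powers of 19 from the numerator and denominator of the reduced fraction: 266 = 19^1 · 14 and 23 = 19^0 · 23. Apply v_p(a/b) = v_p(a) − v_p(b): v_19(266/23) = 1 − 0 = 1.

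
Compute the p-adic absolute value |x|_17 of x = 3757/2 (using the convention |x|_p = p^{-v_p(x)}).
|3757/2|_17 = 1/289

Step 1 — compute v_17(x) by factoring powers of 17 out of the numerator and denominator: v_17(3757/2) = 2. Step 2 — apply |x|_p = p^{-v_p(x)} = 17^{-2} = 1/289.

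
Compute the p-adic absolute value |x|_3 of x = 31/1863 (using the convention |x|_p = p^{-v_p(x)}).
|31/1863|_3 = 81

Step 1 — compute v_3(x) by factoring powers of 3 out of the numerator and denominator: v_3(31/1863) = -4. Step 2 — apply |x|_p = p^{-v_p(x)} = 3^{4} = 81.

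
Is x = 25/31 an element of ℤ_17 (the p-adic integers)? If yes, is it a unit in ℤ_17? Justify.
x ∈ ℤ_17^× (unit); v_17(x) = 0

ℤ_17 = {x ∈ ℚ_17 : v_17(x) ≥ 0} and ℤ_17^× = {x ∈ ℤ_17 : v_17(x) = 0}. Here v_17(25/31) = v_17(num) − v_17(den) = 0; compare against these criteria.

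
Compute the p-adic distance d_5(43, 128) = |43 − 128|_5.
d_5(43, 128) = 1/5

Step 1 — x − y = 43 − 128 = -85. Step 2 — v_5(-85) = 1 (factor: -85 = −(5^1 · 17); the sign does not affect v_p). Step 3 — |x − y|_5 = 5^{-1} = 1/5.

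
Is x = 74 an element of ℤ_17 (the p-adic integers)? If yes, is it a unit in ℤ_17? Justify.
x ∈ ℤ_17^× (unit); v_17(x) = 0

ℤ_17 = {x ∈ ℚ_17 : v_17(x) ≥ 0} and ℤ_17^× = {x ∈ ℤ_17 : v_17(x) = 0}. Here v_17(74) = v_17(num) − v_17(den) = 0; compare against these criteria.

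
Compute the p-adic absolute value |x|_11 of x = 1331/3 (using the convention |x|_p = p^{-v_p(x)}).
|1331/3|_11 = 1/1331

Step 1 — compute v_11(x) by factoring powers of 11 out of the numerator and denominator: v_11(1331/3) = 3. Step 2 — apply |x|_p = p^{-v_p(x)} = 11^{-3} = 1/1331.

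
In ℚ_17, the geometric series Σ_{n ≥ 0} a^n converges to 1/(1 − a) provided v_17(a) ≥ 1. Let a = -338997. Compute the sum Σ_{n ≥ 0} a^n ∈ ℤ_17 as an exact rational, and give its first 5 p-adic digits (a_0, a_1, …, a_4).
Σ a^n = 1/(1 − a) = 1/338998;  first 5 digits = (1, 0, 0, 16, 12)

v_17(a) = 3 ≥ 1, so the series converges in ℤ_17 to 1/(1 − a) = 1/(1 − (-338997)) = 1/338998. Expand this rational in ℤ_17: compute digits iteratively via d_i = x_i mod 17, x_{i+1} = (x_i − d_i)/17. The first 5 digits are (1, 0, 0, 16, 12).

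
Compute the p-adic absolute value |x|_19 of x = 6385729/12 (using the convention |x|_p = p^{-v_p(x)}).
|6385729/12|_19 = 1/130321

Step 1 — compute v_19(x) by factoring powers of 19 out of the numerator and denominator: v_19(6385729/12) = 4. Step 2 — apply |x|_p = p^{-v_p(x)} = 19^{-4} = 1/130321.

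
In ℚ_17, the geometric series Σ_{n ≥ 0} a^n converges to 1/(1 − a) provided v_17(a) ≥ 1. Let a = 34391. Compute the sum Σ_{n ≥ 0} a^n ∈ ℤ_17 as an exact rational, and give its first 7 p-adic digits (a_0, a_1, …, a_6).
Σ a^n = 1/(1 − a) = -1/34390;  first 7 digits = (1, 0, 0, 7, 0, 0, 15)

v_17(a) = 3 ≥ 1, so the series converges in ℤ_17 to 1/(1 − a) = 1/(1 − 34391) = -1/34390. Expand this rational in ℤ_17: compute digits iteratively via d_i = x_i mod 17, x_{i+1} = (x_i − d_i)/17. The first 7 digits are (1, 0, 0, 7, 0, 0, 15).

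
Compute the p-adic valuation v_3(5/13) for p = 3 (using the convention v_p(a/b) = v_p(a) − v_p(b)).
v_3(5/13) = 0

Factor powers of 3 from the numerator and denominator of the reduced fraction: 5 = 3^0 · 5 and 13 = 3^0 · 13. Apply v_p(a/b) = v_p(a) − v_p(b): v_3(5/13) = 0 − 0 = 0.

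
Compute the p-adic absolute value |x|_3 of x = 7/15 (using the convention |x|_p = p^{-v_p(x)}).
|7/15|_3 = 3

Step 1 — compute v_3(x) by factoring powers of 3 out of the numerator and denominator: v_3(7/15) = -1. Step 2 — apply |x|_p = p^{-v_p(x)} = 3^{1} = 3.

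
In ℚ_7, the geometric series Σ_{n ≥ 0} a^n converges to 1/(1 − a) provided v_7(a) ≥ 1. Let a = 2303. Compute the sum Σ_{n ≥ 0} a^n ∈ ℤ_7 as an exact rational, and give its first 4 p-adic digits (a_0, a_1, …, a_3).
Σ a^n = 1/(1 − a) = -1/2302;  first 4 digits = (1, 0, 5, 6)

v_7(a) = 2 ≥ 1, so the series converges in ℤ_7 to 1/(1 − a) = 1/(1 − 2303) = -1/2302. Expand this rational in ℤ_7: compute digits iteratively via d_i = x_i mod 7, x_{i+1} = (x_i − d_i)/7. The first 4 digits are (1, 0, 5, 6).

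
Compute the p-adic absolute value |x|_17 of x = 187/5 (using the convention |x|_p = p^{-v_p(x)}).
|187/5|_17 = 1/17

Step 1 — compute v_17(x) by factoring powers of 17 out of the numerator and denominator: v_17(187/5) = 1. Step 2 — apply |x|_p = p^{-v_p(x)} = 17^{-1} = 1/17.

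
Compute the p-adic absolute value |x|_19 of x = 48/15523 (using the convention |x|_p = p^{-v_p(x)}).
|48/15523|_19 = 361

Step 1 — compute v_19(x) by factoring powers of 19 out of the numerator and denominator: v_19(48/15523) = -2. Step 2 — apply |x|_p = p^{-v_p(x)} = 19^{2} = 361.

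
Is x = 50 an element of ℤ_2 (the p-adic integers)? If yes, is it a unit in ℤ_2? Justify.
x ∈ ℤ_2 but not a unit; v_2(x) = 1 > 0

ℤ_2 = {x ∈ ℚ_2 : v_2(x) ≥ 0} and ℤ_2^× = {x ∈ ℤ_2 : v_2(x) = 0}. Here v_2(50) = v_2(num) − v_2(den) = 1; compare against these criteria.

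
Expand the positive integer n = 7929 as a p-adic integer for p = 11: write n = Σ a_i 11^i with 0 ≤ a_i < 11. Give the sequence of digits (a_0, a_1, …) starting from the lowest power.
(a_0, a_1, …) = (9, 5, 10, 5)

Repeated division by 11 gives the digits low-to-high: 7929 = 9 + 5·11^1 + 10·11^2 + 5·11^3. Digit sequence: (9, 5, 10, 5).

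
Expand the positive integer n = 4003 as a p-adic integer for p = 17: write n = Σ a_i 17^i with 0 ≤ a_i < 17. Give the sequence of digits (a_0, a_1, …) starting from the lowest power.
(a_0, a_1, …) = (8, 14, 13)

Repeated division by 17 gives the digits low-to-high: 4003 = 8 + 14·17^1 + 13·17^2. Digit sequence: (8, 14, 13).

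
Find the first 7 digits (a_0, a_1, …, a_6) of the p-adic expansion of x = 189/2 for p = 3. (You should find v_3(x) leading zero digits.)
(a_0, …, a_6) = (0, 0, 0, 2, 2, 1, 1)

v_3(189/2) = 3, so a_0 = ... = a_2 = 0. Factor out: x = 3^3 · u with u = 7/2 a unit in ℤ_3. Expand u iteratively via a_{v+i} = u_i mod 3, u_{i+1} = (u_i − a_{v+i})/3:
  u_0 = 7/2;  a_3 = 2;  u_1 = (u_0 − 2)/3 = 1/2
  u_1 = 1/2;  a_4 = 2;  u_2 = (u_1 − 2)/3 = -1/2
  u_2 = -1/2;  a_5 = 1;  u_3 = (u_2 − 1)/3 = -1/2
  u_3 = -1/2;  a_6 = 1;  u_4 = (u_3 − 1)/3 = -1/2
Digits: (0, 0, 0, 2, 2, 1, 1).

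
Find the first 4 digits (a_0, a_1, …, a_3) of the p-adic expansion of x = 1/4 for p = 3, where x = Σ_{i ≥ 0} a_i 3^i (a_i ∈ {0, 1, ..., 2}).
(a_0, …, a_3) = (1, 2, 0, 2)

v_3(1/4) = 0 (numerator and denominator both coprime to 3), so x ∈ ℤ_3^×. Compute digits iteratively via a_i = x_i mod 3, x_{i+1} = (x_i − a_i)/3, with x_0 = x:
  x_0 = 1/4;  a_0 = 1;  x_1 = (x_0 − 1)/3 = -1/4
  x_1 = -1/4;  a_1 = 2;  x_2 = (x_1 − 2)/3 = -3/4
  x_2 = -3/4;  a_2 = 0;  x_3 = (x_2 − 0)/3 = -1/4
  x_3 = -1/4;  a_3 = 2;  x_4 = (x_3 − 2)/3 = -3/4
Digits: (1, 2, 0, 2).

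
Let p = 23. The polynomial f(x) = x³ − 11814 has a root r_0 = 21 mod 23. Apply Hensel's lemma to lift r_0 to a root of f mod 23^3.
r_2 = 9888 (mod 12167)

Hensel: r_{i+1} = r_i − f(r_i)/f′(r_i) mod 23^{i+2}, where f′(x) = 3x². Iterate:
  r_0 = 21 (mod 23)
  r_1 = 366 (mod 529)
  r_2 = 9888 (mod 12167)
Final: r = 9888 with f(r) ≡ 0 mod 23^3.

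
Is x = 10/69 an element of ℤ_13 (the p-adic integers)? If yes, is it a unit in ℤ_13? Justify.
x ∈ ℤ_13^× (unit); v_13(x) = 0

ℤ_13 = {x ∈ ℚ_13 : v_13(x) ≥ 0} and ℤ_13^× = {x ∈ ℤ_13 : v_13(x) = 0}. Here v_13(10/69) = v_13(num) − v_13(den) = 0; compare against these criteria.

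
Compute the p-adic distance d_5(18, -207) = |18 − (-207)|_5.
d_5(18, -207) = 1/25

Step 1 — x − y = 18 − (-207) = 225. Step 2 — v_5(225) = 2 (factor: 225 = (5^2 · 9); the sign does not affect v_p). Step 3 — |x − y|_5 = 5^{-2} = 1/25.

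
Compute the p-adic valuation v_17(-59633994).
v_17(-59633994) = 5

v_17(n) is the largest exponent k such that 17^k divides n. Factor out: -59633994 = -17^5 · 42. (Sign doesn't affect v_p.) So v_17(-59633994) = 5.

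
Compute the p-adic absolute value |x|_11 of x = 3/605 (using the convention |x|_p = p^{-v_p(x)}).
|3/605|_11 = 121

Step 1 — compute v_11(x) by factoring powers of 11 out of the numerator and denominator: v_11(3/605) = -2. Step 2 — apply |x|_p = p^{-v_p(x)} = 11^{2} = 121.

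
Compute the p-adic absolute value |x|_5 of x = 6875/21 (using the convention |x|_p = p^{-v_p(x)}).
|6875/21|_5 = 1/625

Step 1 — compute v_5(x) by factoring powers of 5 out of the numerator and denominator: v_5(6875/21) = 4. Step 2 — apply |x|_p = p^{-v_p(x)} = 5^{-4} = 1/625.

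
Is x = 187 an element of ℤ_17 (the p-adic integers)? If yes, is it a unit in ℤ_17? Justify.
x ∈ ℤ_17 but not a unit; v_17(x) = 1 > 0

ℤ_17 = {x ∈ ℚ_17 : v_17(x) ≥ 0} and ℤ_17^× = {x ∈ ℤ_17 : v_17(x) = 0}. Here v_17(187) = v_17(num) − v_17(den) = 1; compare against these criteria.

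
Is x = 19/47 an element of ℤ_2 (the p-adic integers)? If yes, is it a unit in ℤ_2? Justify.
x ∈ ℤ_2^× (unit); v_2(x) = 0

ℤ_2 = {x ∈ ℚ_2 : v_2(x) ≥ 0} and ℤ_2^× = {x ∈ ℤ_2 : v_2(x) = 0}. Here v_2(19/47) = v_2(num) − v_2(den) = 0; compare against these criteria.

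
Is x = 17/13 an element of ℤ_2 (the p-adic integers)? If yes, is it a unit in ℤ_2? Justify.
x ∈ ℤ_2^× (unit); v_2(x) = 0

ℤ_2 = {x ∈ ℚ_2 : v_2(x) ≥ 0} and ℤ_2^× = {x ∈ ℤ_2 : v_2(x) = 0}. Here v_2(17/13) = v_2(num) − v_2(den) = 0; compare against these criteria.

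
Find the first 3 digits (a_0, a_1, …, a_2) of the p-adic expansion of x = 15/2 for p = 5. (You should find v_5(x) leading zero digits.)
(a_0, …, a_2) = (0, 4, 2)

v_5(15/2) = 1, so a_0 = ... = a_0 = 0. Factor out: x = 5^1 · u with u = 3/2 a unit in ℤ_5. Expand u iteratively via a_{v+i} = u_i mod 5, u_{i+1} = (u_i − a_{v+i})/5:
  u_0 = 3/2;  a_1 = 4;  u_1 = (u_0 − 4)/5 = -1/2
  u_1 = -1/2;  a_2 = 2;  u_2 = (u_1 − 2)/5 = -1/2
Digits: (0, 4, 2).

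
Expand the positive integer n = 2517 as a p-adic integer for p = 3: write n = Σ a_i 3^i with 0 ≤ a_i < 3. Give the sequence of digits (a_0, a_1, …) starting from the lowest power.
(a_0, a_1, …) = (0, 2, 0, 0, 1, 1, 0, 1)

Repeated division by 3 gives the digits low-to-high: 2517 = 2·3^1 + 1·3^4 + 1·3^5 + 1·3^7. Digit sequence: (0, 2, 0, 0, 1, 1, 0, 1).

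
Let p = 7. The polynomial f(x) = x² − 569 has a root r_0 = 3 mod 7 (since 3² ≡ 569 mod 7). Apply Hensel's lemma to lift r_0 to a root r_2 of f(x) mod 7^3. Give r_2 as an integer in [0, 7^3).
r_2 = 80 (mod 343)

Hensel's recurrence: r_{i+1} = r_i − f(r_i)·(f′(r_i))^{-1} mod 7^{i+2}, with f′(x) = 2x. Iterate:
  r_0 = 3 (mod 7)
  r_1 = 31 (mod 49)
  r_2 = 80 (mod 343)
Final: r_2 = 80, and one checks f(r_2) ≡ 0 mod 7^3.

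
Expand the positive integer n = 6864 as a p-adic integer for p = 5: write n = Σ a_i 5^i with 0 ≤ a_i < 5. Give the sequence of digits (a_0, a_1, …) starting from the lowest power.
(a_0, a_1, …) = (4, 2, 4, 4, 0, 2)

Repeated division by 5 gives the digits low-to-high: 6864 = 4 + 2·5^1 + 4·5^2 + 4·5^3 + 2·5^5. Digit sequence: (4, 2, 4, 4, 0, 2).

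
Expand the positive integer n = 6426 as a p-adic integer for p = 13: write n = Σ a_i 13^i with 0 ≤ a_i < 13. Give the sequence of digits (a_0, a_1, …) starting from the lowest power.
(a_0, a_1, …) = (4, 0, 12, 2)

Repeated division by 13 gives the digits low-to-high: 6426 = 4 + 12·13^2 + 2·13^3. Digit sequence: (4, 0, 12, 2).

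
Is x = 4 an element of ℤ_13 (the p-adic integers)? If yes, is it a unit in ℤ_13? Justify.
x ∈ ℤ_13^× (unit); v_13(x) = 0

ℤ_13 = {x ∈ ℚ_13 : v_13(x) ≥ 0} and ℤ_13^× = {x ∈ ℤ_13 : v_13(x) = 0}. Here v_13(4) = v_13(num) − v_13(den) = 0; compare against these criteria.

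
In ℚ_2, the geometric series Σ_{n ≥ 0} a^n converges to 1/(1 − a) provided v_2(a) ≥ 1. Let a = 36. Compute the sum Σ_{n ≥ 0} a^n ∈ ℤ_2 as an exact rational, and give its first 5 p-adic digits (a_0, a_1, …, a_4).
Σ a^n = 1/(1 − a) = -1/35;  first 5 digits = (1, 0, 1, 0, 1)

v_2(a) = 2 ≥ 1, so the series converges in ℤ_2 to 1/(1 − a) = 1/(1 − 36) = -1/35. Expand this rational in ℤ_2: compute digits iteratively via d_i = x_i mod 2, x_{i+1} = (x_i − d_i)/2. The first 5 digits are (1, 0, 1, 0, 1).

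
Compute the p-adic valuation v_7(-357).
v_7(-357) = 1

v_7(n) is the largest exponent k such that 7^k divides n. Factor out: -357 = -7^1 · 51. (Sign doesn't affect v_p.) So v_7(-357) = 1.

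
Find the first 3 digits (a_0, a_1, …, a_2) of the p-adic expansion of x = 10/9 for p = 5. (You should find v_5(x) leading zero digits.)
(a_0, …, a_2) = (0, 3, 0)

v_5(10/9) = 1, so a_0 = ... = a_0 = 0. Factor out: x = 5^1 · u with u = 2/9 a unit in ℤ_5. Expand u iteratively via a_{v+i} = u_i mod 5, u_{i+1} = (u_i − a_{v+i})/5:
  u_0 = 2/9;  a_1 = 3;  u_1 = (u_0 − 3)/5 = -5/9
  u_1 = -5/9;  a_2 = 0;  u_2 = (u_1 − 0)/5 = -1/9
Digits: (0, 3, 0).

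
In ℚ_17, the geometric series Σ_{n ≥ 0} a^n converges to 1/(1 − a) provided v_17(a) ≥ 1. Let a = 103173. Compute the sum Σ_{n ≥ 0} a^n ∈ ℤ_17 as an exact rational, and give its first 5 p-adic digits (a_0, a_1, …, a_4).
Σ a^n = 1/(1 − a) = -1/103172;  first 5 digits = (1, 0, 0, 4, 1)

v_17(a) = 3 ≥ 1, so the series converges in ℤ_17 to 1/(1 − a) = 1/(1 − 103173) = -1/103172. Expand this rational in ℤ_17: compute digits iteratively via d_i = x_i mod 17, x_{i+1} = (x_i − d_i)/17. The first 5 digits are (1, 0, 0, 4, 1).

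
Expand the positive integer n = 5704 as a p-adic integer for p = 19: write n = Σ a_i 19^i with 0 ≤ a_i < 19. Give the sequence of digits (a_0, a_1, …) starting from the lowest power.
(a_0, a_1, …) = (4, 15, 15)

Repeated division by 19 gives the digits low-to-high: 5704 = 4 + 15·19^1 + 15·19^2. Digit sequence: (4, 15, 15).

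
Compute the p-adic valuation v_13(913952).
v_13(913952) = 4

v_13(n) is the largest exponent k such that 13^k divides n. Factor out: 913952 = 13^4 · 32. (Sign doesn't affect v_p.) So v_13(913952) = 4.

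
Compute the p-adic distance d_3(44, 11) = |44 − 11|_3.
d_3(44, 11) = 1/3

Step 1 — x − y = 44 − 11 = 33. Step 2 — v_3(33) = 1 (factor: 33 = (3^1 · 11); the sign does not affect v_p). Step 3 — |x − y|_3 = 3^{-1} = 1/3.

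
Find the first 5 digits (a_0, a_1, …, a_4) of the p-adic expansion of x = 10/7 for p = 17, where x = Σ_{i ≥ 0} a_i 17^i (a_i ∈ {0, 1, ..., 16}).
(a_0, …, a_4) = (16, 4, 7, 2, 12)

v_17(10/7) = 0 (numerator and denominator both coprime to 17), so x ∈ ℤ_17^×. Compute digits iteratively via a_i = x_i mod 17, x_{i+1} = (x_i − a_i)/17, with x_0 = x:
  x_0 = 10/7;  a_0 = 16;  x_1 = (x_0 − 16)/17 = -6/7
  x_1 = -6/7;  a_1 = 4;  x_2 = (x_1 − 4)/17 = -2/7
  x_2 = -2/7;  a_2 = 7;  x_3 = (x_2 − 7)/17 = -3/7
  x_3 = -3/7;  a_3 = 2;  x_4 = (x_3 − 2)/17 = -1/7
  x_4 = -1/7;  a_4 = 12;  x_5 = (x_4 − 12)/17 = -5/7
Digits: (16, 4, 7, 2, 12).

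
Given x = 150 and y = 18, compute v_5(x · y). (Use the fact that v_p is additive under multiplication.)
v_5(2700) = 2

v_p(x) = 2 (factor: 150 = 5^2 · 6); v_p(y) = 0 (factor: 18 = 5^0 · 18). Additivity: v_p(xy) = v_p(x) + v_p(y) = 2 + 0 = 2. (Direct check: xy = 2700 = 5^2 · (108).)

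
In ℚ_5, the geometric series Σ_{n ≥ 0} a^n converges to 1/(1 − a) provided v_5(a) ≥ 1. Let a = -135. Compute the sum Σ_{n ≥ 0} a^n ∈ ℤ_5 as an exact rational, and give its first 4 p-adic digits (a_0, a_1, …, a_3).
Σ a^n = 1/(1 − a) = 1/136;  first 4 digits = (1, 3, 3, 1)

v_5(a) = 1 ≥ 1, so the series converges in ℤ_5 to 1/(1 − a) = 1/(1 − (-135)) = 1/136. Expand this rational in ℤ_5: compute digits iteratively via d_i = x_i mod 5, x_{i+1} = (x_i − d_i)/5. The first 4 digits are (1, 3, 3, 1).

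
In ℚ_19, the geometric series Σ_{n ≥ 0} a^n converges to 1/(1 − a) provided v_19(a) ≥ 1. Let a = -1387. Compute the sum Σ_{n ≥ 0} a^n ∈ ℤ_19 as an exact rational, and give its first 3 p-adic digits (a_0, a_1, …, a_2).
Σ a^n = 1/(1 − a) = 1/1388;  first 3 digits = (1, 3, 5)

v_19(a) = 1 ≥ 1, so the series converges in ℤ_19 to 1/(1 − a) = 1/(1 − (-1387)) = 1/1388. Expand this rational in ℤ_19: compute digits iteratively via d_i = x_i mod 19, x_{i+1} = (x_i − d_i)/19. The first 3 digits are (1, 3, 5).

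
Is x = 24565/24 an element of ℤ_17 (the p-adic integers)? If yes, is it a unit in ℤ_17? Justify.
x ∈ ℤ_17 but not a unit; v_17(x) = 3 > 0

ℤ_17 = {x ∈ ℚ_17 : v_17(x) ≥ 0} and ℤ_17^× = {x ∈ ℤ_17 : v_17(x) = 0}. Here v_17(24565/24) = v_17(num) − v_17(den) = 3; compare against these criteria.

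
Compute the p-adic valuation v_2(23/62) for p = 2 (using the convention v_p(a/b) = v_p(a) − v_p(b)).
v_2(23/62) = -1

Factor powers of 2 from the numerator and denominator of the reduced fraction: 23 = 2^0 · 23 and 62 = 2^1 · 31. Apply v_p(a/b) = v_p(a) − v_p(b): v_2(23/62) = 0 − 1 = -1.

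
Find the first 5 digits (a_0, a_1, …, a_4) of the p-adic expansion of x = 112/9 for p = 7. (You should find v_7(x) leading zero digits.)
(a_0, …, a_4) = (0, 1, 4, 1, 6)

v_7(112/9) = 1, so a_0 = ... = a_0 = 0. Factor out: x = 7^1 · u with u = 16/9 a unit in ℤ_7. Expand u iteratively via a_{v+i} = u_i mod 7, u_{i+1} = (u_i − a_{v+i})/7:
  u_0 = 16/9;  a_1 = 1;  u_1 = (u_0 − 1)/7 = 1/9
  u_1 = 1/9;  a_2 = 4;  u_2 = (u_1 − 4)/7 = -5/9
  u_2 = -5/9;  a_3 = 1;  u_3 = (u_2 − 1)/7 = -2/9
  u_3 = -2/9;  a_4 = 6;  u_4 = (u_3 − 6)/7 = -8/9
Digits: (0, 1, 4, 1, 6).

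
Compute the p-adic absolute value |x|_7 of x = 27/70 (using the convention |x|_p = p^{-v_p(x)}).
|27/70|_7 = 7

Step 1 — compute v_7(x) by factoring powers of 7 out of the numerator and denominator: v_7(27/70) = -1. Step 2 — apply |x|_p = p^{-v_p(x)} = 7^{1} = 7.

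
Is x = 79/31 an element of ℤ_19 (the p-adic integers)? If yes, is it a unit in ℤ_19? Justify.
x ∈ ℤ_19^× (unit); v_19(x) = 0

ℤ_19 = {x ∈ ℚ_19 : v_19(x) ≥ 0} and ℤ_19^× = {x ∈ ℤ_19 : v_19(x) = 0}. Here v_19(79/31) = v_19(num) − v_19(den) = 0; compare against these criteria.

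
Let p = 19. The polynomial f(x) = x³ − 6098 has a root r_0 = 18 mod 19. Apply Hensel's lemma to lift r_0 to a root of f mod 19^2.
r_1 = 227 (mod 361)

Hensel: r_{i+1} = r_i − f(r_i)/f′(r_i) mod 19^{i+2}, where f′(x) = 3x². Iterate:
  r_0 = 18 (mod 19)
  r_1 = 227 (mod 361)
Final: r = 227 with f(r) ≡ 0 mod 19^2.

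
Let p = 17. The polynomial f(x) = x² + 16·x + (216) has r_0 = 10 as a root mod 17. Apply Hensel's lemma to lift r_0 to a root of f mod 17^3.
r_2 = 61 (mod 4913)

Hensel: r_{i+1} = r_i − f(r_i)·(f′(r_i))^{-1} mod 17^{i+2}, f′(x) = 2x + 16. Iterate:
  r_0 = 10 (mod 17)
  r_1 = 61 (mod 289)
  r_2 = 61 (mod 4913)
Final: r = 61 satisfies f(r) ≡ 0 mod 17^3.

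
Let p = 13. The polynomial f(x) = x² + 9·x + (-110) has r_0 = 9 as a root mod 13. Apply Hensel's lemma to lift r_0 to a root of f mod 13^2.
r_1 = 126 (mod 169)

Hensel: r_{i+1} = r_i − f(r_i)·(f′(r_i))^{-1} mod 13^{i+2}, f′(x) = 2x + 9. Iterate:
  r_0 = 9 (mod 13)
  r_1 = 126 (mod 169)
Final: r = 126 satisfies f(r) ≡ 0 mod 13^2.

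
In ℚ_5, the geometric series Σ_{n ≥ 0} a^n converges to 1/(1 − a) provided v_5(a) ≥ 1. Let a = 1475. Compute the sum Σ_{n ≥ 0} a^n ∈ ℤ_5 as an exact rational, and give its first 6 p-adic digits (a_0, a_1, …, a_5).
Σ a^n = 1/(1 − a) = -1/1474;  first 6 digits = (1, 0, 4, 1, 3, 1)

v_5(a) = 2 ≥ 1, so the series converges in ℤ_5 to 1/(1 − a) = 1/(1 − 1475) = -1/1474. Expand this rational in ℤ_5: compute digits iteratively via d_i = x_i mod 5, x_{i+1} = (x_i − d_i)/5. The first 6 digits are (1, 0, 4, 1, 3, 1).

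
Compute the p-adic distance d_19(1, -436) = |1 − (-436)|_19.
d_19(1, -436) = 1/19

Step 1 — x − y = 1 − (-436) = 437. Step 2 — v_19(437) = 1 (factor: 437 = (19^1 · 23); the sign does not affect v_p). Step 3 — |x − y|_19 = 19^{-1} = 1/19.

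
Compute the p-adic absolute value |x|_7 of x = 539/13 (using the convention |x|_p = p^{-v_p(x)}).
|539/13|_7 = 1/49

Step 1 — compute v_7(x) by factoring powers of 7 out of the numerator and denominator: v_7(539/13) = 2. Step 2 — apply |x|_p = p^{-v_p(x)} = 7^{-2} = 1/49.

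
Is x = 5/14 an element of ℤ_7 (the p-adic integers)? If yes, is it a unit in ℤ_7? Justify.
x ∉ ℤ_7 (v_7(x) = -1 < 0)

ℤ_7 = {x ∈ ℚ_7 : v_7(x) ≥ 0} and ℤ_7^× = {x ∈ ℤ_7 : v_7(x) = 0}. Here v_7(5/14) = v_7(num) − v_7(den) = -1; compare against these criteria.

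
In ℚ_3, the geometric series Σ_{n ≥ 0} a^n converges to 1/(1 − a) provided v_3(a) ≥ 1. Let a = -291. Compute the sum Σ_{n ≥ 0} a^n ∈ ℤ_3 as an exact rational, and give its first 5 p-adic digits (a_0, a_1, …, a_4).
Σ a^n = 1/(1 − a) = 1/292;  first 5 digits = (1, 2, 1, 1, 1)

v_3(a) = 1 ≥ 1, so the series converges in ℤ_3 to 1/(1 − a) = 1/(1 − (-291)) = 1/292. Expand this rational in ℤ_3: compute digits iteratively via d_i = x_i mod 3, x_{i+1} = (x_i − d_i)/3. The first 5 digits are (1, 2, 1, 1, 1).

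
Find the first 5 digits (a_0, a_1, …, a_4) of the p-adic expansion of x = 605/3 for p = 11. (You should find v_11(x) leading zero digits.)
(a_0, …, a_4) = (0, 0, 9, 3, 7)

v_11(605/3) = 2, so a_0 = ... = a_1 = 0. Factor out: x = 11^2 · u with u = 5/3 a unit in ℤ_11. Expand u iteratively via a_{v+i} = u_i mod 11, u_{i+1} = (u_i − a_{v+i})/11:
  u_0 = 5/3;  a_2 = 9;  u_1 = (u_0 − 9)/11 = -2/3
  u_1 = -2/3;  a_3 = 3;  u_2 = (u_1 − 3)/11 = -1/3
  u_2 = -1/3;  a_4 = 7;  u_3 = (u_2 − 7)/11 = -2/3
Digits: (0, 0, 9, 3, 7).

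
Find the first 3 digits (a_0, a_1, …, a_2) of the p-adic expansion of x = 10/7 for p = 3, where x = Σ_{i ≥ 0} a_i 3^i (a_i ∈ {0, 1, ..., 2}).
(a_0, …, a_2) = (1, 1, 1)

v_3(10/7) = 0 (numerator and denominator both coprime to 3), so x ∈ ℤ_3^×. Compute digits iteratively via a_i = x_i mod 3, x_{i+1} = (x_i − a_i)/3, with x_0 = x:
  x_0 = 10/7;  a_0 = 1;  x_1 = (x_0 − 1)/3 = 1/7
  x_1 = 1/7;  a_1 = 1;  x_2 = (x_1 − 1)/3 = -2/7
  x_2 = -2/7;  a_2 = 1;  x_3 = (x_2 − 1)/3 = -3/7
Digits: (1, 1, 1).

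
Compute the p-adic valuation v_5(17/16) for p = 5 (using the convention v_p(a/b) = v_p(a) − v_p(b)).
v_5(17/16) = 0

Factor powers of 5 from the numerator and denominator of the reduced fraction: 17 = 5^0 · 17 and 16 = 5^0 · 16. Apply v_p(a/b) = v_p(a) − v_p(b): v_5(17/16) = 0 − 0 = 0.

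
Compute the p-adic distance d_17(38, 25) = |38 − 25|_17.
d_17(38, 25) = 1

Step 1 — x − y = 38 − 25 = 13. Step 2 — v_17(13) = 0 (factor: 13 = (17^0 · 13); the sign does not affect v_p). Step 3 — |x − y|_17 = 17^{0} = 1.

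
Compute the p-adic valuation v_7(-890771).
v_7(-890771) = 5

v_7(n) is the largest exponent k such that 7^k divides n. Factor out: -890771 = -7^5 · 53. (Sign doesn't affect v_p.) So v_7(-890771) = 5.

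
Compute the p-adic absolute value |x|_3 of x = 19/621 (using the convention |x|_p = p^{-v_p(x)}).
|19/621|_3 = 27

Step 1 — compute v_3(x) by factoring powers of 3 out of the numerator and denominator: v_3(19/621) = -3. Step 2 — apply |x|_p = p^{-v_p(x)} = 3^{3} = 27.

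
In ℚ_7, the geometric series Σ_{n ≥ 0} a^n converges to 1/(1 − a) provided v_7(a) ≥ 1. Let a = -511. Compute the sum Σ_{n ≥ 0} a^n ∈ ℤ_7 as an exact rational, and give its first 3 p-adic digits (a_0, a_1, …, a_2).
Σ a^n = 1/(1 − a) = 1/512;  first 3 digits = (1, 4, 5)

v_7(a) = 1 ≥ 1, so the series converges in ℤ_7 to 1/(1 − a) = 1/(1 − (-511)) = 1/512. Expand this rational in ℤ_7: compute digits iteratively via d_i = x_i mod 7, x_{i+1} = (x_i − d_i)/7. The first 3 digits are (1, 4, 5).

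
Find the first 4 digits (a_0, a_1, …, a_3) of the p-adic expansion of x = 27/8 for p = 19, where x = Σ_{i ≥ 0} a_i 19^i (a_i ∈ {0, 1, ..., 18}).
(a_0, …, a_3) = (1, 12, 16, 11)

v_19(27/8) = 0 (numerator and denominator both coprime to 19), so x ∈ ℤ_19^×. Compute digits iteratively via a_i = x_i mod 19, x_{i+1} = (x_i − a_i)/19, with x_0 = x:
  x_0 = 27/8;  a_0 = 1;  x_1 = (x_0 − 1)/19 = 1/8
  x_1 = 1/8;  a_1 = 12;  x_2 = (x_1 − 12)/19 = -5/8
  x_2 = -5/8;  a_2 = 16;  x_3 = (x_2 − 16)/19 = -7/8
  x_3 = -7/8;  a_3 = 11;  x_4 = (x_3 − 11)/19 = -5/8
Digits: (1, 12, 16, 11).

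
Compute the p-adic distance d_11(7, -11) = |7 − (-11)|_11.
d_11(7, -11) = 1

Step 1 — x − y = 7 − (-11) = 18. Step 2 — v_11(18) = 0 (factor: 18 = (11^0 · 18); the sign does not affect v_p). Step 3 — |x − y|_11 = 11^{0} = 1.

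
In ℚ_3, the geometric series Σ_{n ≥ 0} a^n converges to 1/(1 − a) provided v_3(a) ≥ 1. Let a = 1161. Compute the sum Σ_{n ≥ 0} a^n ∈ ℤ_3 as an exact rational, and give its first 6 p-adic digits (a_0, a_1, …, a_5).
Σ a^n = 1/(1 − a) = -1/1160;  first 6 digits = (1, 0, 0, 1, 2, 1)

v_3(a) = 3 ≥ 1, so the series converges in ℤ_3 to 1/(1 − a) = 1/(1 − 1161) = -1/1160. Expand this rational in ℤ_3: compute digits iteratively via d_i = x_i mod 3, x_{i+1} = (x_i − d_i)/3. The first 6 digits are (1, 0, 0, 1, 2, 1).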